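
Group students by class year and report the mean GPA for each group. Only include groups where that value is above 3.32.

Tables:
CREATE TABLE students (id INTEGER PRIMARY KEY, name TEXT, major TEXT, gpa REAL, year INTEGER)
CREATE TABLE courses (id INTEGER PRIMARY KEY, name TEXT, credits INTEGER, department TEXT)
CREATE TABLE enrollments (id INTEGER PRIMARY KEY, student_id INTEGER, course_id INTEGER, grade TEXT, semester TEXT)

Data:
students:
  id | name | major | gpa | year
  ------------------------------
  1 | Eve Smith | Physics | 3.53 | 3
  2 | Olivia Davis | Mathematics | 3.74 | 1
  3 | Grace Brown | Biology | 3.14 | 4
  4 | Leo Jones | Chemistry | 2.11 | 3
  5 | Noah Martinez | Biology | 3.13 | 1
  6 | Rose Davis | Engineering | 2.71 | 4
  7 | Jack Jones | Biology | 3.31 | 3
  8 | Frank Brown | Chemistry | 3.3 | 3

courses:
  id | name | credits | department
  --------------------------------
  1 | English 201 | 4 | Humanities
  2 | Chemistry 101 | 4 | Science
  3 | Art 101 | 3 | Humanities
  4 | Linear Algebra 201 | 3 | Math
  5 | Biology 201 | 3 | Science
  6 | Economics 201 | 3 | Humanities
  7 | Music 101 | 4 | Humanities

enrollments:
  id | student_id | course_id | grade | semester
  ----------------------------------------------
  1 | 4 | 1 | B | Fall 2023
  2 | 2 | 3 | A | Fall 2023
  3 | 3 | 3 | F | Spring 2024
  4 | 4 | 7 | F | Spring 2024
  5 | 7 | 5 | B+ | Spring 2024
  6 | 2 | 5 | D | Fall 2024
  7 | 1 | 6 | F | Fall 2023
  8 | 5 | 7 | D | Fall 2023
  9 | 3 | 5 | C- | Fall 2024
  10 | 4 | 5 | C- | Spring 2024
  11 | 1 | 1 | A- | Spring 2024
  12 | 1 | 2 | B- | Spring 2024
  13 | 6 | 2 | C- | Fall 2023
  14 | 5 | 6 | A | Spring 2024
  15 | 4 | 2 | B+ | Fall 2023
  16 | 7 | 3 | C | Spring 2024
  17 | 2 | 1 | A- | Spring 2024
SELECT year, AVG(gpa) AS avg_gpa FROM students GROUP BY year HAVING AVG(gpa) > 3.32

Execution result:
year | avg_gpa
1 | 3.44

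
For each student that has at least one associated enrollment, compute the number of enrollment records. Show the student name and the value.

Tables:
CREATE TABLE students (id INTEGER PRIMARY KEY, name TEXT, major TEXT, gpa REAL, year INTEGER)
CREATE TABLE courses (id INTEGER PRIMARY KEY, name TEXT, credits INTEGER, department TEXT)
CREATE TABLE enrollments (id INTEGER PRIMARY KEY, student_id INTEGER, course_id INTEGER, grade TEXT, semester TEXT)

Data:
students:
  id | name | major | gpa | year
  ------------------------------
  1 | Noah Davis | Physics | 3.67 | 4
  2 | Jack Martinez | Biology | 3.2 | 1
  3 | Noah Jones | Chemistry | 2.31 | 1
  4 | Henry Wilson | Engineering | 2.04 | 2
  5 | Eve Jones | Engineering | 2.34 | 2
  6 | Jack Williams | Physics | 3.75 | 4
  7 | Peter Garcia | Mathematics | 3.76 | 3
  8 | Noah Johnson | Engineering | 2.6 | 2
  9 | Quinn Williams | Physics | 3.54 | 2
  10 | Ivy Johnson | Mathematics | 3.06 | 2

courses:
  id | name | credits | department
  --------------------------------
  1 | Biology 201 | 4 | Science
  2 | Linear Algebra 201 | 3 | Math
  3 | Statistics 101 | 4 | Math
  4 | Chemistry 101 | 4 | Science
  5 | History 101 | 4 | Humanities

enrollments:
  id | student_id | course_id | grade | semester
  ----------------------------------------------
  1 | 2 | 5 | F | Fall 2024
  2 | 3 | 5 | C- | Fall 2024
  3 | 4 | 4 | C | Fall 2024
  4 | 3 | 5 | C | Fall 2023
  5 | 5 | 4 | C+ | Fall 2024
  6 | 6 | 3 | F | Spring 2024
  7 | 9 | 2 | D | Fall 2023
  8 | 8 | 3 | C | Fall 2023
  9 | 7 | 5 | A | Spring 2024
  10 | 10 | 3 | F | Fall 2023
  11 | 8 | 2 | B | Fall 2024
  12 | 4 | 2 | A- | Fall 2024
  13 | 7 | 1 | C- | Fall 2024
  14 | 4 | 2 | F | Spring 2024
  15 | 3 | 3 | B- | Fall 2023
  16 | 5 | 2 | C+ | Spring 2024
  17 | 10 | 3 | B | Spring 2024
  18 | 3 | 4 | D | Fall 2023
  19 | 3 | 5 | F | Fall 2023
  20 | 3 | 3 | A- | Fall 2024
SELECT p.name, COUNT(*) AS n FROM enrollments c JOIN students p ON c.student_id = p.id GROUP BY p.id, p.name

Execution result:
name | n
Jack Martinez | 1
Noah Jones | 6
Henry Wilson | 3
Eve Jones | 2
Jack Williams | 1
Peter Garcia | 2
Noah Johnson | 2
Quinn Williams | 1
Ivy Johnson | 2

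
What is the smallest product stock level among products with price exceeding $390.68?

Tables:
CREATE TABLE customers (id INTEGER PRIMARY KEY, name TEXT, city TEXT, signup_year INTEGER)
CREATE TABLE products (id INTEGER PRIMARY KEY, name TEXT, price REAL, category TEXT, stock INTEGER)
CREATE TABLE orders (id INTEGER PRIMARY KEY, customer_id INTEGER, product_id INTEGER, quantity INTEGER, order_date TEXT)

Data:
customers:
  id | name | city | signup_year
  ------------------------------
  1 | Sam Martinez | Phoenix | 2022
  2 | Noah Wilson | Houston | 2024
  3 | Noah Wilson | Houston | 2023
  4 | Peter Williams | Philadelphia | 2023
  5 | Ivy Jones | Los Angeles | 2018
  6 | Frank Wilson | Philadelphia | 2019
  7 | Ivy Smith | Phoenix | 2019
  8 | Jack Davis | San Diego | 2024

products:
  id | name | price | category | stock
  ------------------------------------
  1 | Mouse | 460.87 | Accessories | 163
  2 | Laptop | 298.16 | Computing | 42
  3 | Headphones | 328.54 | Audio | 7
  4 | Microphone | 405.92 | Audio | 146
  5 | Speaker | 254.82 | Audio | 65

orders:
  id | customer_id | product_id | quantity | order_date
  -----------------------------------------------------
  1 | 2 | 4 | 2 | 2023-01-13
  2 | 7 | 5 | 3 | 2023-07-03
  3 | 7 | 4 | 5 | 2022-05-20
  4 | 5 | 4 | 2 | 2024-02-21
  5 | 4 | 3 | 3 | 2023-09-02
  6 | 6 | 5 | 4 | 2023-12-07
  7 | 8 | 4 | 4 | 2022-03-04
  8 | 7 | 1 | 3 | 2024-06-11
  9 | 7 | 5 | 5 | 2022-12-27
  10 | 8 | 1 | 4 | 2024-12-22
SELECT MIN(stock) FROM products WHERE price > 390.68

Execution result:
146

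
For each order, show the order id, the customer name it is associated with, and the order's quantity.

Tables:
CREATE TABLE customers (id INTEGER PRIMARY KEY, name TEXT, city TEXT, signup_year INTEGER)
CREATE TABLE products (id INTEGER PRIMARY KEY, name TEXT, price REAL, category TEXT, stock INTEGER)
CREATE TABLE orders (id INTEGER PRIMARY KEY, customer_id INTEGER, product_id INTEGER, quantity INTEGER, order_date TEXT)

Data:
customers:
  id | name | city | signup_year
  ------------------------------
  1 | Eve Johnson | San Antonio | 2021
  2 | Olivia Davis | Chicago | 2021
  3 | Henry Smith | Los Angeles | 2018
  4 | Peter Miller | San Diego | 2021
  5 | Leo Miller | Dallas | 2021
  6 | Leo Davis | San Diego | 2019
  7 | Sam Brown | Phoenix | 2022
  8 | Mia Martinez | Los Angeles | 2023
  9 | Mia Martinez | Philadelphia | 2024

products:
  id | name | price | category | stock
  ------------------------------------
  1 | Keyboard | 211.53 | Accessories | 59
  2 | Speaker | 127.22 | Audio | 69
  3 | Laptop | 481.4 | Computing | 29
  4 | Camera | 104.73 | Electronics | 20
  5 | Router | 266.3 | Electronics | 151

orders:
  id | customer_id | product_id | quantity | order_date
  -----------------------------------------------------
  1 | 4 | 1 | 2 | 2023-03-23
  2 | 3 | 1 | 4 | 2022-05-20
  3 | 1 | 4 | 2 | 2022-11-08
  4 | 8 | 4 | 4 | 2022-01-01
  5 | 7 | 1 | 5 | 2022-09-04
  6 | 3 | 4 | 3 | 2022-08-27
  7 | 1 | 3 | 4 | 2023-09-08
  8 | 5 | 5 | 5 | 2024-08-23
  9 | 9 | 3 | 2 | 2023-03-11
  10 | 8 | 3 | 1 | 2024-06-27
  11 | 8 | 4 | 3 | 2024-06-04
SELECT c.id, p.name AS customer, c.quantity FROM orders c JOIN customers p ON c.customer_id = p.id

Execution result:
id | customer | quantity
1 | Peter Miller | 2
2 | Henry Smith | 4
3 | Eve Johnson | 2
4 | Mia Martinez | 4
5 | Sam Brown | 5
6 | Henry Smith | 3
7 | Eve Johnson | 4
8 | Leo Miller | 5
9 | Mia Martinez | 2
10 | Mia Martinez | 1
11 | Mia Martinez | 3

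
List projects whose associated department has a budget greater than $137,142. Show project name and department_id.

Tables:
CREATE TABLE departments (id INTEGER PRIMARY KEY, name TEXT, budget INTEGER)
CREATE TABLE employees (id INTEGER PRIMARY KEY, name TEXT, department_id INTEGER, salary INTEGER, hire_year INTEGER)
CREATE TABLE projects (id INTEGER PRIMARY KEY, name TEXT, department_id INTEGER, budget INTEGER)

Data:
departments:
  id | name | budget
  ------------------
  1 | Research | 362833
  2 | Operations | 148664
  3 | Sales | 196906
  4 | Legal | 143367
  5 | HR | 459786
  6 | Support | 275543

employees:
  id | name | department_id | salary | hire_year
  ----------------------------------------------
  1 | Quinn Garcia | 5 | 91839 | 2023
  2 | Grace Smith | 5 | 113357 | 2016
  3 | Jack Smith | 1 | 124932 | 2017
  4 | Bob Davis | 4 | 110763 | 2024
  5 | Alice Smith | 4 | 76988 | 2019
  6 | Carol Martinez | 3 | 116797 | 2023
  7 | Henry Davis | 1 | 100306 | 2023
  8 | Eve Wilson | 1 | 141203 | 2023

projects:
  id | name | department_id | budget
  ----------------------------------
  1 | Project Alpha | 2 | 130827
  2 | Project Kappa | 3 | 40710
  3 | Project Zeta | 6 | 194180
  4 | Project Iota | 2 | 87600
SELECT name, department_id FROM projects WHERE department_id IN (SELECT id FROM departments WHERE budget > 137142)

Execution result:
name | department_id
Project Alpha | 2
Project Kappa | 3
Project Zeta | 6
Project Iota | 2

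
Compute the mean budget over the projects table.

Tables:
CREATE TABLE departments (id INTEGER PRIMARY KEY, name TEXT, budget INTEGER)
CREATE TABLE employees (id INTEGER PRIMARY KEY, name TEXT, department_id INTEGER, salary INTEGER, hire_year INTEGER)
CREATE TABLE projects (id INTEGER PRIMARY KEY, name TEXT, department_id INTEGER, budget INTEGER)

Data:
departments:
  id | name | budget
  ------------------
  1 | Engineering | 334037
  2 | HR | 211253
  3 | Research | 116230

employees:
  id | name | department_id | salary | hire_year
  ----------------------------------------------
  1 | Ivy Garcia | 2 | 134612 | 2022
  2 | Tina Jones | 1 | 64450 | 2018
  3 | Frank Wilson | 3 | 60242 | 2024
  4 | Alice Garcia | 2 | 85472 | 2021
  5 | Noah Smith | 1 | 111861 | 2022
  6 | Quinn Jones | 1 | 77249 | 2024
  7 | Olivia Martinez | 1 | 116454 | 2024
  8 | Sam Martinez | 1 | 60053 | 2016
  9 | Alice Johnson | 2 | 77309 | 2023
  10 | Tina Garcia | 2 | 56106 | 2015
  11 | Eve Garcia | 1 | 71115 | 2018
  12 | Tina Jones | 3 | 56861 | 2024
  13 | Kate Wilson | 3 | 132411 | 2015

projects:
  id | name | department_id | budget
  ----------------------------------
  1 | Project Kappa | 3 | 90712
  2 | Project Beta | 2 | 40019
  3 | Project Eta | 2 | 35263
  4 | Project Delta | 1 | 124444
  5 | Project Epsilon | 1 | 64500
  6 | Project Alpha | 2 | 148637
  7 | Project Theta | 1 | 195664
SELECT AVG(budget) FROM projects

Execution result:
99891.29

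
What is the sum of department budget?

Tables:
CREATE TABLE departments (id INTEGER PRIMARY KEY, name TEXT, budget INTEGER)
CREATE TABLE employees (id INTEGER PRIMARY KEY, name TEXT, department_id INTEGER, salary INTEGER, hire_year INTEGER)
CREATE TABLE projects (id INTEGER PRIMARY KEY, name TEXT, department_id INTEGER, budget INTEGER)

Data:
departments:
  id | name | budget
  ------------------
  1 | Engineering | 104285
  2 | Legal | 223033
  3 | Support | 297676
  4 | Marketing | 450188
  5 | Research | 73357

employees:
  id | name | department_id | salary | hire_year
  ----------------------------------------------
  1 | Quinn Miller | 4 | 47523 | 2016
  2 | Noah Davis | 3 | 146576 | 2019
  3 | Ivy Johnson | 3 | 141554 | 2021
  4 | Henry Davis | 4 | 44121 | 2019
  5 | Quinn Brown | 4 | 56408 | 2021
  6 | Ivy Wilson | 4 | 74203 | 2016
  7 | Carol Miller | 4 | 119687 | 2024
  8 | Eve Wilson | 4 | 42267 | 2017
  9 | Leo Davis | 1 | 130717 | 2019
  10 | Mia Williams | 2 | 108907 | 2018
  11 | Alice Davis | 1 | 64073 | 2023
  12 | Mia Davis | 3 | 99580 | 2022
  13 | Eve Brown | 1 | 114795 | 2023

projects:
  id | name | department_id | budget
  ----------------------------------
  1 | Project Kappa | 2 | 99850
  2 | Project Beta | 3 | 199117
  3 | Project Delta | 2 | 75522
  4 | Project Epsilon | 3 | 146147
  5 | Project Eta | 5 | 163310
SELECT SUM(budget) FROM departments

Execution result:
1148539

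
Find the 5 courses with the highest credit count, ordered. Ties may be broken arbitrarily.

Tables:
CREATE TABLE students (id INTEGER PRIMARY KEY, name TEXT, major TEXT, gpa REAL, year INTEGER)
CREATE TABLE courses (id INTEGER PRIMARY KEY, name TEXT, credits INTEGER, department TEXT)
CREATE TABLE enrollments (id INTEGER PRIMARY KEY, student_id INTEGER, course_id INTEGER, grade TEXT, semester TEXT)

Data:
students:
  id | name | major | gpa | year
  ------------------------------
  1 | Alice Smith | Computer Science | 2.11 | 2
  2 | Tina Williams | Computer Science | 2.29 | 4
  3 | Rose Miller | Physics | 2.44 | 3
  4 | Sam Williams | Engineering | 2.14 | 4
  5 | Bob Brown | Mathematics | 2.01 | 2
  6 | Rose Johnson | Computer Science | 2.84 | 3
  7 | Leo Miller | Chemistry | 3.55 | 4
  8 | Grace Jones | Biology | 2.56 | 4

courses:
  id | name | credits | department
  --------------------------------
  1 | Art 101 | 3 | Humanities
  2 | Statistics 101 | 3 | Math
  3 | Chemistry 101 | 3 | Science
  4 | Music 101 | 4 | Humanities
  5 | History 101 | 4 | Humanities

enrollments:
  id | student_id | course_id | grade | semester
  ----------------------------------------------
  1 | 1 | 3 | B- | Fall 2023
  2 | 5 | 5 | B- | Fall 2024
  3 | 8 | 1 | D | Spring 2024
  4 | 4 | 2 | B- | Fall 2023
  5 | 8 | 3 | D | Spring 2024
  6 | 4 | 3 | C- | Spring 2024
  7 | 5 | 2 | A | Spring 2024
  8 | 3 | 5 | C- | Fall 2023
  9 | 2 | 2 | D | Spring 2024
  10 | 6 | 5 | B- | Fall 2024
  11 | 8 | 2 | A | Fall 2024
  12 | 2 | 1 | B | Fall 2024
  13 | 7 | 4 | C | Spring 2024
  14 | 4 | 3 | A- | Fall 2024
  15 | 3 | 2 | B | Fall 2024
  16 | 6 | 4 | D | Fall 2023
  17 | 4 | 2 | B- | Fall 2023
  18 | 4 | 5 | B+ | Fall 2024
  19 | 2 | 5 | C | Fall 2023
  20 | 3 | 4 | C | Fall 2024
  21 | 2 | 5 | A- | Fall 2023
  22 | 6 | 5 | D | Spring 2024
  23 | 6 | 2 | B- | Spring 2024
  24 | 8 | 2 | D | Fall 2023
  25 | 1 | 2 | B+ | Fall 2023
SELECT name, credits FROM courses ORDER BY credits DESC LIMIT 5

Execution result:
name | credits
Music 101 | 4
History 101 | 4
Art 101 | 3
Statistics 101 | 3
Chemistry 101 | 3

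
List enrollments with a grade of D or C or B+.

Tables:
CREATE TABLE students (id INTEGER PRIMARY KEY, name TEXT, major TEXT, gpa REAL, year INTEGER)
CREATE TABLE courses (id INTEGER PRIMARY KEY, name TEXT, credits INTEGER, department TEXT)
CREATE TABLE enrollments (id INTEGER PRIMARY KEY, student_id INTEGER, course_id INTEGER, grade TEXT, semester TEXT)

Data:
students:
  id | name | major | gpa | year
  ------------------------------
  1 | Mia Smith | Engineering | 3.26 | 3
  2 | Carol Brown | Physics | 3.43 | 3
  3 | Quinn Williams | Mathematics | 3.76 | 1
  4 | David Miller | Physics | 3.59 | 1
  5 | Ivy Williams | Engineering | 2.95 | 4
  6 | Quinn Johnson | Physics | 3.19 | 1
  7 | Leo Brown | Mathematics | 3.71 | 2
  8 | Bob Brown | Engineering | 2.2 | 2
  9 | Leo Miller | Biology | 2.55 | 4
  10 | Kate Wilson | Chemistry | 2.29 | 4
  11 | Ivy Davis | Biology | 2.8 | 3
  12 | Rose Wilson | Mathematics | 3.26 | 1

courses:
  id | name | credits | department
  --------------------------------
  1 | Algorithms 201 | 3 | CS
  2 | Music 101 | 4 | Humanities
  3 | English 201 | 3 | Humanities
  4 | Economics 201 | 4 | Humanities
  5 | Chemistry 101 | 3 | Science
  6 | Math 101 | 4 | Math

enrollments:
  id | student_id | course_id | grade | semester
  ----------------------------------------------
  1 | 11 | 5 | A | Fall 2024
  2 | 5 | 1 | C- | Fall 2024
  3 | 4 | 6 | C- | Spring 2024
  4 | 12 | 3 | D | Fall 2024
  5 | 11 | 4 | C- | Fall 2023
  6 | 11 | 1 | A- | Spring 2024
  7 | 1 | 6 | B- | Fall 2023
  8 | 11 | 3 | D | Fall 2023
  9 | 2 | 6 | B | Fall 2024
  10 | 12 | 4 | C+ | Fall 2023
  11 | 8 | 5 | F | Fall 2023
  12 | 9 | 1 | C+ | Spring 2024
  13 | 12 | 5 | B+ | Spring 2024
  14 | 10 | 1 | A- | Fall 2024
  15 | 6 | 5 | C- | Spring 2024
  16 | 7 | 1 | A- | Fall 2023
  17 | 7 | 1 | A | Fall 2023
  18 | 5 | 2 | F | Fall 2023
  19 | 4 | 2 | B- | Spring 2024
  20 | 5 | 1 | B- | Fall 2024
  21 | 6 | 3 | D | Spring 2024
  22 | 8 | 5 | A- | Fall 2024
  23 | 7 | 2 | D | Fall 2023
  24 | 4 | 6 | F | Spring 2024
SELECT id, grade FROM enrollments WHERE grade IN ('D', 'C', 'B+')

Execution result:
id | grade
4 | D
8 | D
13 | B+
21 | D
23 | D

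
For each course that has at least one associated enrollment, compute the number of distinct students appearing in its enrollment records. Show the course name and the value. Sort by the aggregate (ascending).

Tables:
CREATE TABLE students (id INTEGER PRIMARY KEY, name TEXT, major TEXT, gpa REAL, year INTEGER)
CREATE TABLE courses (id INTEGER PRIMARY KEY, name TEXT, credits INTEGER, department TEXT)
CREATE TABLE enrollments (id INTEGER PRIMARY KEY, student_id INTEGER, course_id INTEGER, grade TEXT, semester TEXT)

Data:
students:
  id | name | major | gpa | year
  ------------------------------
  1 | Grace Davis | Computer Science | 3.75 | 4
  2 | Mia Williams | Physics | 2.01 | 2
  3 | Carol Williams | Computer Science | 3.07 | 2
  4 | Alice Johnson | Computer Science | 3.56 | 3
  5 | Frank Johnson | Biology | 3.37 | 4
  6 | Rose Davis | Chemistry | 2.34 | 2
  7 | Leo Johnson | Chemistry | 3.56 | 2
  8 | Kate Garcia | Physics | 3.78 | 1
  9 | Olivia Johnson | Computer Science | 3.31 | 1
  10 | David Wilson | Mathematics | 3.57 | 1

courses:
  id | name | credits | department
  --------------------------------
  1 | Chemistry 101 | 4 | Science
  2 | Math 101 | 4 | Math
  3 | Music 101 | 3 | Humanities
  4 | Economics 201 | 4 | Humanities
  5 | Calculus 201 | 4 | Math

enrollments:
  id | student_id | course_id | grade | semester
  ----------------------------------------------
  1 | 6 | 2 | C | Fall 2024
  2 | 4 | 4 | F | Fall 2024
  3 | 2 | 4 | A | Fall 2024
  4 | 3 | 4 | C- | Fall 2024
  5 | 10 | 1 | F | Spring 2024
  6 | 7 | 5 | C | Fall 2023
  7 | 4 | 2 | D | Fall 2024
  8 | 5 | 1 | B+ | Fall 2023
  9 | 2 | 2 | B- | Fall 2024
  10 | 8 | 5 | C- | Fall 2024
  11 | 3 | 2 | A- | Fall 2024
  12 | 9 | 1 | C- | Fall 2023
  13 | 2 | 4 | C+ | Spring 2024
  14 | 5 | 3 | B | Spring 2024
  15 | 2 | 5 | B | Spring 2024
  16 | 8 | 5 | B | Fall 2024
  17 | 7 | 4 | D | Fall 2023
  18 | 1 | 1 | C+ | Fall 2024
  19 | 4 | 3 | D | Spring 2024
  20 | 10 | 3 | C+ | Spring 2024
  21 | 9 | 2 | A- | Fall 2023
SELECT p.name, COUNT(DISTINCT c.student_id) AS distinct_student_count FROM enrollments c JOIN courses p ON c.course_id = p.id GROUP BY p.id, p.name ORDER BY distinct_student_count ASC

Execution result:
name | distinct_student_count
Music 101 | 3
Calculus 201 | 3
Chemistry 101 | 4
Economics 201 | 4
Math 101 | 5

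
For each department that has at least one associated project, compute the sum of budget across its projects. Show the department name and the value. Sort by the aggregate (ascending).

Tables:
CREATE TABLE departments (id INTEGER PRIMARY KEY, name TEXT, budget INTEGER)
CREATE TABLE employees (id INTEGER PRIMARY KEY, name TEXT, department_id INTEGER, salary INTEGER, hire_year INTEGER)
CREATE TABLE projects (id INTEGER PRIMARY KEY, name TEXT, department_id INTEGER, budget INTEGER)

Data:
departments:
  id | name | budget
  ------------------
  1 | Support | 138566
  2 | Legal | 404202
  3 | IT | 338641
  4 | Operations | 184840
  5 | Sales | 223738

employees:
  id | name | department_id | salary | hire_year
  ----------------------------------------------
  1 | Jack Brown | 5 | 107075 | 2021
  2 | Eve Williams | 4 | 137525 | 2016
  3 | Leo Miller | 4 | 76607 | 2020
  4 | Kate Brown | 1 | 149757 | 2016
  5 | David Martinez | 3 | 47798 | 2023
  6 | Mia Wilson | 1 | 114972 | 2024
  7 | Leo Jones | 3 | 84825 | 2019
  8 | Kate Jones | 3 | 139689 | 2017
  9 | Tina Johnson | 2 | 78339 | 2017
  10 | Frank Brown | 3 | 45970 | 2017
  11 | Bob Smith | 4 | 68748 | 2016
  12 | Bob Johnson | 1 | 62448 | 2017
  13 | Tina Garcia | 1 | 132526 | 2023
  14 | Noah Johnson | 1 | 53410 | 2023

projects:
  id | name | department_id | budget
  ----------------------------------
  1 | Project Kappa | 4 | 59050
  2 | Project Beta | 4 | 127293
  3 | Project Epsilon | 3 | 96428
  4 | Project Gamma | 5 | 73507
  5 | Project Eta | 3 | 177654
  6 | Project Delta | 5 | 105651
SELECT p.name, SUM(c.budget) AS sum_budget FROM projects c JOIN departments p ON c.department_id = p.id GROUP BY p.id, p.name ORDER BY sum_budget ASC

Execution result:
name | sum_budget
Sales | 179158
Operations | 186343
IT | 274082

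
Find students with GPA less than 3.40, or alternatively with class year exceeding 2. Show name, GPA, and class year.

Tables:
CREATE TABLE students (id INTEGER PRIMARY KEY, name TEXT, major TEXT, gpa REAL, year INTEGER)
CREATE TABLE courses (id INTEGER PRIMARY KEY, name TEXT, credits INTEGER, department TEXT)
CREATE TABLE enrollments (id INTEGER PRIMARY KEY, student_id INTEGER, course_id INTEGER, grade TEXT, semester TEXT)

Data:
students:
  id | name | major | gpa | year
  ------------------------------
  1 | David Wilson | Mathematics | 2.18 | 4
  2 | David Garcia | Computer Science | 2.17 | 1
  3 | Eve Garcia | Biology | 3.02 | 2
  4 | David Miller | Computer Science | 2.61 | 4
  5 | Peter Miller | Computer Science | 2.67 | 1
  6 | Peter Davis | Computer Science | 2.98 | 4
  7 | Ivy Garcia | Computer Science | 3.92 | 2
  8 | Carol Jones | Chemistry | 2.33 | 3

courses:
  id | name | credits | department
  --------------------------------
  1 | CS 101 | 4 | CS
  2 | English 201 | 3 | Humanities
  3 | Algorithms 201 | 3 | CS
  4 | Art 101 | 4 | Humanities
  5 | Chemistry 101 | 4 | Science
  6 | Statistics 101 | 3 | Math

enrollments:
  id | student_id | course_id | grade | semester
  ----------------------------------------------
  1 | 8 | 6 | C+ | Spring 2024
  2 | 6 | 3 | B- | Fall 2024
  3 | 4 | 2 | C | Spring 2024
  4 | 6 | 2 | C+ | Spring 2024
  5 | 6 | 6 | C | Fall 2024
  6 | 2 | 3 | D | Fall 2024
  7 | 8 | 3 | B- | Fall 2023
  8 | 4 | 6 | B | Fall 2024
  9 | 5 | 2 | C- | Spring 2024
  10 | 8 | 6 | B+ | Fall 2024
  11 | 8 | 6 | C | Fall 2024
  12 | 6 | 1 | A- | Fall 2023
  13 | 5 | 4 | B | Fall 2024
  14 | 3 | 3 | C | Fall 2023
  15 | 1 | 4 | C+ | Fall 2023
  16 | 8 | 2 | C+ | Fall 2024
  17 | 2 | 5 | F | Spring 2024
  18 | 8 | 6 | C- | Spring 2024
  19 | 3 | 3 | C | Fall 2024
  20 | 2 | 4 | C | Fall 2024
SELECT name, gpa, year FROM students WHERE gpa < 3.4 OR year > 2

Execution result:
name | gpa | year
David Wilson | 2.18 | 4
David Garcia | 2.17 | 1
Eve Garcia | 3.02 | 2
David Miller | 2.61 | 4
Peter Miller | 2.67 | 1
Peter Davis | 2.98 | 4
Carol Jones | 2.33 | 3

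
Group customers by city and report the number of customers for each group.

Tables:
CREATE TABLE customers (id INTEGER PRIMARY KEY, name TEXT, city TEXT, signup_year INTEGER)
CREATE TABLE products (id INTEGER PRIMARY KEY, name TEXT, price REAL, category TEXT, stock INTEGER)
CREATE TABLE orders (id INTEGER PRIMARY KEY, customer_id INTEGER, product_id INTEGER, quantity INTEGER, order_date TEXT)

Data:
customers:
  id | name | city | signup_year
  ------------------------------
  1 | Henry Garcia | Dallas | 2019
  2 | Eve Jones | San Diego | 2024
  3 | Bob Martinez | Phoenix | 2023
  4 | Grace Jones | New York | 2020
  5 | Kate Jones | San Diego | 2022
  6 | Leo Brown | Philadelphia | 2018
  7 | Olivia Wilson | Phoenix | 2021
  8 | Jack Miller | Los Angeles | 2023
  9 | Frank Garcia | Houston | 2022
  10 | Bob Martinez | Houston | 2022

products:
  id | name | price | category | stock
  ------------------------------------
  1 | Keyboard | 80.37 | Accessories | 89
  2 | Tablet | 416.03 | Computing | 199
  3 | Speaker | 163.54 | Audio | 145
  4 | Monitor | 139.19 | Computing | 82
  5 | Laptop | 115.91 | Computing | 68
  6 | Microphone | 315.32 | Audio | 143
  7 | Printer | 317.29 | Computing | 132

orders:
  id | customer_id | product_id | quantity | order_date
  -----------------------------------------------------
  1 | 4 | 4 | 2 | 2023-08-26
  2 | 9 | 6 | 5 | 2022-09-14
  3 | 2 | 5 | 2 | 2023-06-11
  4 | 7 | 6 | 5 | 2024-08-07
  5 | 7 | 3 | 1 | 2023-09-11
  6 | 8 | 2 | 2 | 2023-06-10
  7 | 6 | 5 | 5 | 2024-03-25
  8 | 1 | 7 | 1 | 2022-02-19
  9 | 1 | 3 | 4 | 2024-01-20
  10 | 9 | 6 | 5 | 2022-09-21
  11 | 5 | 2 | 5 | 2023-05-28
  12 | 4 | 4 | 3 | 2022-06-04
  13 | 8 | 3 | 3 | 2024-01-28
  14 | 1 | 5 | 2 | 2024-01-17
SELECT city, COUNT(*) AS n FROM customers GROUP BY city

Execution result:
city | n
Dallas | 1
Houston | 2
Los Angeles | 1
New York | 1
Philadelphia | 1
Phoenix | 2
San Diego | 2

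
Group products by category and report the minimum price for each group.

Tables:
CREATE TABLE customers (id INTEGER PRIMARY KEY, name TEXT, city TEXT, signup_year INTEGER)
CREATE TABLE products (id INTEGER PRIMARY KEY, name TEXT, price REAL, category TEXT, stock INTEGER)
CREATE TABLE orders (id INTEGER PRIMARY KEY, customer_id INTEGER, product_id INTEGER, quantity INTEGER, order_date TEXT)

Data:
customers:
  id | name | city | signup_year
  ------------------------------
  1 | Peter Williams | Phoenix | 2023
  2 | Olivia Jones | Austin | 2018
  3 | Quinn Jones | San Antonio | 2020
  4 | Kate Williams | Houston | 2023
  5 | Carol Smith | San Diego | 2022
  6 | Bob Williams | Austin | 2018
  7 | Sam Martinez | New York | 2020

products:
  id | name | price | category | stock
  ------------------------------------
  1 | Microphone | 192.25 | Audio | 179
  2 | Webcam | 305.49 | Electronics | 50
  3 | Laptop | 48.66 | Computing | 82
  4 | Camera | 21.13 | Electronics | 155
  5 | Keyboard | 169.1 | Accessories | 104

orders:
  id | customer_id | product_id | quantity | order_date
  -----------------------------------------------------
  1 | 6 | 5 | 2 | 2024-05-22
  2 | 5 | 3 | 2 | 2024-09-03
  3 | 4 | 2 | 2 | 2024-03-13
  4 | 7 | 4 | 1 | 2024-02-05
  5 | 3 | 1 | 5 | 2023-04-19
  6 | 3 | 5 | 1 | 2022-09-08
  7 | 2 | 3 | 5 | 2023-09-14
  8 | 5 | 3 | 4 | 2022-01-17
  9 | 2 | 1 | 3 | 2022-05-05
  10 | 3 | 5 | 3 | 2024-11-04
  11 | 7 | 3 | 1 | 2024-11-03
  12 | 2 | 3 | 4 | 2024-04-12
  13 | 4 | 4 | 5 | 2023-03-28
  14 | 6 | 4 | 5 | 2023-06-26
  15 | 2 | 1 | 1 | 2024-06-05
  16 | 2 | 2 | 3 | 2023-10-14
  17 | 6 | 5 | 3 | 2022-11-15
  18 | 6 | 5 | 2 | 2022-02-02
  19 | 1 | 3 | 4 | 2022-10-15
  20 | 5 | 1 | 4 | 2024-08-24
SELECT category, MIN(price) AS min_price FROM products GROUP BY category

Execution result:
category | min_price
Accessories | 169.10
Audio | 192.25
Computing | 48.66
Electronics | 21.13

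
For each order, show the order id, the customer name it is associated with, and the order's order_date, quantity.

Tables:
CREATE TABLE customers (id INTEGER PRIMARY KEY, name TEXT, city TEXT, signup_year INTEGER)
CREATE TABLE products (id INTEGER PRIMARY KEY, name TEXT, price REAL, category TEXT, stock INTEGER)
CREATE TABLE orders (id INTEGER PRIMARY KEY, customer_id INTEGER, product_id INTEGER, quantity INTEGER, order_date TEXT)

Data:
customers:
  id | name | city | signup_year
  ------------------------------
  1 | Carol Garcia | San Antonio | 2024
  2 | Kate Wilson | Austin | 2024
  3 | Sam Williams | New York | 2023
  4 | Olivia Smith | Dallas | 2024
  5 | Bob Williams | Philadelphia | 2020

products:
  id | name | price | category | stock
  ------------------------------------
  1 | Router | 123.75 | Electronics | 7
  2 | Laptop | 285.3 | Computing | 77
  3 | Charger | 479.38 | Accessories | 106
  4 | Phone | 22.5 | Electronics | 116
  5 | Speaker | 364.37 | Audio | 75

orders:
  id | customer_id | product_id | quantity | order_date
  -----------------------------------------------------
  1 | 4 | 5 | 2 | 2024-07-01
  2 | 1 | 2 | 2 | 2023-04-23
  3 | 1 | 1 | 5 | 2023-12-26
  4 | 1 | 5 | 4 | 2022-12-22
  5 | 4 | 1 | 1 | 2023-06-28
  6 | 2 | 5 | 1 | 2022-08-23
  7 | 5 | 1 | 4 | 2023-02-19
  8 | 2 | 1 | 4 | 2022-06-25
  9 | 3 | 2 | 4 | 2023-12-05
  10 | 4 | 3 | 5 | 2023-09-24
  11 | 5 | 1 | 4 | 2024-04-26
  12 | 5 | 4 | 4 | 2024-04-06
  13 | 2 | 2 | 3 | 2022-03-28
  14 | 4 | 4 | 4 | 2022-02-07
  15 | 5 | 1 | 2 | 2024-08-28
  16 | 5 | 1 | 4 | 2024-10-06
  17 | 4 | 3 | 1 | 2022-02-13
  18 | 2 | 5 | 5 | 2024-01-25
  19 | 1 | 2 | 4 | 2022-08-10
SELECT c.id, p.name AS customer, c.order_date, c.quantity FROM orders c JOIN customers p ON c.customer_id = p.id

Execution result:
id | customer | order_date | quantity
1 | Olivia Smith | 2024-07-01 | 2
2 | Carol Garcia | 2023-04-23 | 2
3 | Carol Garcia | 2023-12-26 | 5
4 | Carol Garcia | 2022-12-22 | 4
5 | Olivia Smith | 2023-06-28 | 1
6 | Kate Wilson | 2022-08-23 | 1
7 | Bob Williams | 2023-02-19 | 4
8 | Kate Wilson | 2022-06-25 | 4
9 | Sam Williams | 2023-12-05 | 4
10 | Olivia Smith | 2023-09-24 | 5
11 | Bob Williams | 2024-04-26 | 4
12 | Bob Williams | 2024-04-06 | 4
13 | Kate Wilson | 2022-03-28 | 3
14 | Olivia Smith | 2022-02-07 | 4
15 | Bob Williams | 2024-08-28 | 2
16 | Bob Williams | 2024-10-06 | 4
17 | Olivia Smith | 2022-02-13 | 1
18 | Kate Wilson | 2024-01-25 | 5
19 | Carol Garcia | 2022-08-10 | 4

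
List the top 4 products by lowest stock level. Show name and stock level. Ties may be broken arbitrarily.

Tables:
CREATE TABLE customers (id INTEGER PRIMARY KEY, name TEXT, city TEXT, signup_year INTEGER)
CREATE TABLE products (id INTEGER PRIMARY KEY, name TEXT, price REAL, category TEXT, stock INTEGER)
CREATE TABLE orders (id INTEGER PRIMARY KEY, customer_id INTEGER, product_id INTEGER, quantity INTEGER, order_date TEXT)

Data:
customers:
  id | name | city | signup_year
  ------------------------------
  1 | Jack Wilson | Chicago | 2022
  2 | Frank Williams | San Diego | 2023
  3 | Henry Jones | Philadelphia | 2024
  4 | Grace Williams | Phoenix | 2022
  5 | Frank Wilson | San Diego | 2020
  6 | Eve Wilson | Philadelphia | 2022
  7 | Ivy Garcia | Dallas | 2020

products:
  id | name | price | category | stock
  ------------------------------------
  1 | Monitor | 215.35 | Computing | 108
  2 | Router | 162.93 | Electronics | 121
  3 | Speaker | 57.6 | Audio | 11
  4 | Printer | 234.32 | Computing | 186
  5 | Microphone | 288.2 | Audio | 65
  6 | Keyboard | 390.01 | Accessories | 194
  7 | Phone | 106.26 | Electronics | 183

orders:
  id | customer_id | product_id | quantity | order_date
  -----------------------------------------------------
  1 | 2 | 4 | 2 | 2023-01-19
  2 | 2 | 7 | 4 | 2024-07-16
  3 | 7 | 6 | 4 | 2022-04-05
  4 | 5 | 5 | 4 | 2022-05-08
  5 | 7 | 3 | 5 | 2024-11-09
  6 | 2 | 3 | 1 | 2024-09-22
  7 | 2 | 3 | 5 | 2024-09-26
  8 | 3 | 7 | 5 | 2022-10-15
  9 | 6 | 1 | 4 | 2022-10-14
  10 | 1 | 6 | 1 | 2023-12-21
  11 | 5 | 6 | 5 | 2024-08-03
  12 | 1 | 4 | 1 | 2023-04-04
SELECT name, stock FROM products ORDER BY stock ASC LIMIT 4

Execution result:
name | stock
Speaker | 11
Microphone | 65
Monitor | 108
Router | 121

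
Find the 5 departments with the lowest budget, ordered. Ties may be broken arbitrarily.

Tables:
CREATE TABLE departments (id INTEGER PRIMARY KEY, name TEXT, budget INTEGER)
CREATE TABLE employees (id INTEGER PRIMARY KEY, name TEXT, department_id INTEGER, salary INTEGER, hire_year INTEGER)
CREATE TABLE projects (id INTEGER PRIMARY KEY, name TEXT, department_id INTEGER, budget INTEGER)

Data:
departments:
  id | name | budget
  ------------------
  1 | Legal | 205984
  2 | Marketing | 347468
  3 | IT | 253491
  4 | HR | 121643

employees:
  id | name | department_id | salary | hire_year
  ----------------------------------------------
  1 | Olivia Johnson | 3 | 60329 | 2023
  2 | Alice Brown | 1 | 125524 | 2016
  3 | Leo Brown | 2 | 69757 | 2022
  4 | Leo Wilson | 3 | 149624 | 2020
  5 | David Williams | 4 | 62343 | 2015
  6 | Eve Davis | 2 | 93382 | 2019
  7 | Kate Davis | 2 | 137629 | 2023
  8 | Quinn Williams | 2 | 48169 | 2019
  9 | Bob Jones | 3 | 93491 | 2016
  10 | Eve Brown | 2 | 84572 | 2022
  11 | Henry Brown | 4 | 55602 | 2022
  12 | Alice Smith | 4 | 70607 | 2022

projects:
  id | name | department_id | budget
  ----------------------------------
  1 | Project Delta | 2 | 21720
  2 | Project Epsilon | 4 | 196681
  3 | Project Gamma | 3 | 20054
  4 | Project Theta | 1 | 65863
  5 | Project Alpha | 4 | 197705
SELECT name, budget FROM departments ORDER BY budget ASC LIMIT 5

Execution result:
name | budget
HR | 121643
Legal | 205984
IT | 253491
Marketing | 347468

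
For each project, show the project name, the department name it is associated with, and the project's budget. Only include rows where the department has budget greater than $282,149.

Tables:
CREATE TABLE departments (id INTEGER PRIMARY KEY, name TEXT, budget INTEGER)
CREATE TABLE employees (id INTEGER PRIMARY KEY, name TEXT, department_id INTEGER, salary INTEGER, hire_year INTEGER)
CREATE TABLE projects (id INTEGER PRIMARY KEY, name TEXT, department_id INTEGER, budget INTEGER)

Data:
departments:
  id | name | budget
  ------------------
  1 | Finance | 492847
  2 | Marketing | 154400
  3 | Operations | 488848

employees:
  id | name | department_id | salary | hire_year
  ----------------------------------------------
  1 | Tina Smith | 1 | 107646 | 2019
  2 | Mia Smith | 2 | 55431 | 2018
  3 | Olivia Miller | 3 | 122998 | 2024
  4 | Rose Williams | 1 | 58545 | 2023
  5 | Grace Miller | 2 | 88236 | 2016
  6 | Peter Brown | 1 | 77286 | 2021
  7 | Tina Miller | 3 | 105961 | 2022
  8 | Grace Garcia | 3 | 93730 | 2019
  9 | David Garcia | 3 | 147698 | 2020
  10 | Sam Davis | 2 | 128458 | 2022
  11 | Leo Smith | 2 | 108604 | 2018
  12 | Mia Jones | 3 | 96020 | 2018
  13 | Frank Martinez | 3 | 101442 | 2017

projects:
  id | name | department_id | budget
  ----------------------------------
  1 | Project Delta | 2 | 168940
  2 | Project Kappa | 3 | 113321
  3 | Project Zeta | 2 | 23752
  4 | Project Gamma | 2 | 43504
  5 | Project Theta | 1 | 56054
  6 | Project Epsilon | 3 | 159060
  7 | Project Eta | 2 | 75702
SELECT c.name, p.name AS department, c.budget FROM projects c JOIN departments p ON c.department_id = p.id WHERE p.budget > 282149

Execution result:
name | department | budget
Project Kappa | Operations | 113321
Project Theta | Finance | 56054
Project Epsilon | Operations | 159060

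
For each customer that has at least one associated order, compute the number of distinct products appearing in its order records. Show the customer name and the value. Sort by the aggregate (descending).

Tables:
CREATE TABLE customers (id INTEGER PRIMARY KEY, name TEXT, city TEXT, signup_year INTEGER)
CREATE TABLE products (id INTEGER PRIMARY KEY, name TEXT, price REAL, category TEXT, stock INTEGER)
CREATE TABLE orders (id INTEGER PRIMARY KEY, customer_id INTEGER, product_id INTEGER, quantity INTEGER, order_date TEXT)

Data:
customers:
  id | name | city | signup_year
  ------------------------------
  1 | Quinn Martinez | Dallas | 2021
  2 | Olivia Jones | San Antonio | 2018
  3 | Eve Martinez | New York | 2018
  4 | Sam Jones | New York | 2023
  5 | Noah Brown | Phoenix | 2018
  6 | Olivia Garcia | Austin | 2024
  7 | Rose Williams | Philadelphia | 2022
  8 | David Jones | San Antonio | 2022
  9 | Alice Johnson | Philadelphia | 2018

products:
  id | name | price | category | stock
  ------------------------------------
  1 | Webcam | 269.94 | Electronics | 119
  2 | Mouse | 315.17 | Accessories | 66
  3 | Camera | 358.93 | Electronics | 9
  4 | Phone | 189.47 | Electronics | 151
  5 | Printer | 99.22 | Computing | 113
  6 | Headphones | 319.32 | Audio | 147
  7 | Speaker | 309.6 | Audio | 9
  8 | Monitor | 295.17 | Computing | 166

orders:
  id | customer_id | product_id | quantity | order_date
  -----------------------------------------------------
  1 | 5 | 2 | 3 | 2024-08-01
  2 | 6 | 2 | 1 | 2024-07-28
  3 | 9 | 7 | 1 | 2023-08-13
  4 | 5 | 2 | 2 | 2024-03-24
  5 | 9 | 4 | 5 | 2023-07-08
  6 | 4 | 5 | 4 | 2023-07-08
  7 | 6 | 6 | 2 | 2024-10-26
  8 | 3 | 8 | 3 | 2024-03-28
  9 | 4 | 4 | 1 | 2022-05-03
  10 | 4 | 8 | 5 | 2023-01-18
SELECT p.name, COUNT(DISTINCT c.product_id) AS distinct_product_count FROM orders c JOIN customers p ON c.customer_id = p.id GROUP BY p.id, p.name ORDER BY distinct_product_count DESC

Execution result:
name | distinct_product_count
Sam Jones | 3
Olivia Garcia | 2
Alice Johnson | 2
Eve Martinez | 1
Noah Brown | 1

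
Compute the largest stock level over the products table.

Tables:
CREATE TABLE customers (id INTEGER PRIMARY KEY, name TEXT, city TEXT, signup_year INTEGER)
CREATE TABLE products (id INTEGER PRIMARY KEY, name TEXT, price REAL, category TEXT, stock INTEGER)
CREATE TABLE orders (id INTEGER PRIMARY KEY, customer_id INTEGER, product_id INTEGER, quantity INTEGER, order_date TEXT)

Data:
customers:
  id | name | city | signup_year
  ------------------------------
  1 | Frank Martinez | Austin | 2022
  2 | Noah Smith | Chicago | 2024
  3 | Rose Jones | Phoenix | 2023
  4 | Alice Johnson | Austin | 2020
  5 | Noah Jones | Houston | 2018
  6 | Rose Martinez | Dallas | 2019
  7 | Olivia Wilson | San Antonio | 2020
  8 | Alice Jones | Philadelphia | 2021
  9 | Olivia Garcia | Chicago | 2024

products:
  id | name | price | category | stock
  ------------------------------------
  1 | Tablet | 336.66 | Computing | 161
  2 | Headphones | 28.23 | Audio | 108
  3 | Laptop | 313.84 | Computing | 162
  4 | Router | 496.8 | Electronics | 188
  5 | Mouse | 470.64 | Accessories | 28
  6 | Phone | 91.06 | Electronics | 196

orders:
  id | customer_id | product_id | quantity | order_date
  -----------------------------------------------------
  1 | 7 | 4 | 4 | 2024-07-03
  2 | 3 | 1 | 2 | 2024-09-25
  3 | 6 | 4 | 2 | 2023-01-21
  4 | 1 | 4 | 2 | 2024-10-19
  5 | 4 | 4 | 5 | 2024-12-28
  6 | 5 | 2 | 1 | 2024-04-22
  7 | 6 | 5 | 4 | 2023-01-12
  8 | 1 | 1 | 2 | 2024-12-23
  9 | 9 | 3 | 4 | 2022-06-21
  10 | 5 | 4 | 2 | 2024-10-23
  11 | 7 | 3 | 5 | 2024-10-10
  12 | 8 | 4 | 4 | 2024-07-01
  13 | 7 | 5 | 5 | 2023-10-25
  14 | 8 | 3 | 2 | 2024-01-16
SELECT MAX(stock) FROM products

Execution result:
196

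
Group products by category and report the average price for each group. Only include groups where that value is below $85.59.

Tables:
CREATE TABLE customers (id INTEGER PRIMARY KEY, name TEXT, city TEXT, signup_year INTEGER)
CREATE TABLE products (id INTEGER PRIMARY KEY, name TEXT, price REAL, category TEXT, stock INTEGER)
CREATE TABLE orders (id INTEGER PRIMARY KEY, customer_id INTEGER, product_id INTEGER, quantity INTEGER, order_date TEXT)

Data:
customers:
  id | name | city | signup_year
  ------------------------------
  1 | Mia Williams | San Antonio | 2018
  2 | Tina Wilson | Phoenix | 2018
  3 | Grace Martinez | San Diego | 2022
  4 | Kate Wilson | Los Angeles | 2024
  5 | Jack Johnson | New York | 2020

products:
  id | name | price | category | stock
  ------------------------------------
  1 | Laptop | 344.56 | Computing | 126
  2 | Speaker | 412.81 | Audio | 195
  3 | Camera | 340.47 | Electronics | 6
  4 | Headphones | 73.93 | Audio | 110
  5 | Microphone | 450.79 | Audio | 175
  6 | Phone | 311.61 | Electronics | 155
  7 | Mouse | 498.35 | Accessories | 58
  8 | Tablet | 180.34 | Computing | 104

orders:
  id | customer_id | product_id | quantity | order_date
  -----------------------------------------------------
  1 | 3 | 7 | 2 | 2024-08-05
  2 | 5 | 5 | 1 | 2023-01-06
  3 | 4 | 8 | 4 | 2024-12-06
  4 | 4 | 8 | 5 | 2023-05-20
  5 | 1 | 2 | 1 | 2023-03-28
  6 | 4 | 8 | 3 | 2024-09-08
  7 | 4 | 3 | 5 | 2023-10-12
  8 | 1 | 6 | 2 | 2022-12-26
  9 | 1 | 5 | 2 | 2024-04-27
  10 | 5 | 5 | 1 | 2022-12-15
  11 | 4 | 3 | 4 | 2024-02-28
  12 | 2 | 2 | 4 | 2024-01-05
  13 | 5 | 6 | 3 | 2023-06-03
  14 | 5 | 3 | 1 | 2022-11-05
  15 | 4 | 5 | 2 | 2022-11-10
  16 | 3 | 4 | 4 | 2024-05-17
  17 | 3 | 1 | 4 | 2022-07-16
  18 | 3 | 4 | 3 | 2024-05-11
SELECT category, AVG(price) AS avg_price FROM products GROUP BY category HAVING AVG(price) < 85.59

Execution result:
(no rows)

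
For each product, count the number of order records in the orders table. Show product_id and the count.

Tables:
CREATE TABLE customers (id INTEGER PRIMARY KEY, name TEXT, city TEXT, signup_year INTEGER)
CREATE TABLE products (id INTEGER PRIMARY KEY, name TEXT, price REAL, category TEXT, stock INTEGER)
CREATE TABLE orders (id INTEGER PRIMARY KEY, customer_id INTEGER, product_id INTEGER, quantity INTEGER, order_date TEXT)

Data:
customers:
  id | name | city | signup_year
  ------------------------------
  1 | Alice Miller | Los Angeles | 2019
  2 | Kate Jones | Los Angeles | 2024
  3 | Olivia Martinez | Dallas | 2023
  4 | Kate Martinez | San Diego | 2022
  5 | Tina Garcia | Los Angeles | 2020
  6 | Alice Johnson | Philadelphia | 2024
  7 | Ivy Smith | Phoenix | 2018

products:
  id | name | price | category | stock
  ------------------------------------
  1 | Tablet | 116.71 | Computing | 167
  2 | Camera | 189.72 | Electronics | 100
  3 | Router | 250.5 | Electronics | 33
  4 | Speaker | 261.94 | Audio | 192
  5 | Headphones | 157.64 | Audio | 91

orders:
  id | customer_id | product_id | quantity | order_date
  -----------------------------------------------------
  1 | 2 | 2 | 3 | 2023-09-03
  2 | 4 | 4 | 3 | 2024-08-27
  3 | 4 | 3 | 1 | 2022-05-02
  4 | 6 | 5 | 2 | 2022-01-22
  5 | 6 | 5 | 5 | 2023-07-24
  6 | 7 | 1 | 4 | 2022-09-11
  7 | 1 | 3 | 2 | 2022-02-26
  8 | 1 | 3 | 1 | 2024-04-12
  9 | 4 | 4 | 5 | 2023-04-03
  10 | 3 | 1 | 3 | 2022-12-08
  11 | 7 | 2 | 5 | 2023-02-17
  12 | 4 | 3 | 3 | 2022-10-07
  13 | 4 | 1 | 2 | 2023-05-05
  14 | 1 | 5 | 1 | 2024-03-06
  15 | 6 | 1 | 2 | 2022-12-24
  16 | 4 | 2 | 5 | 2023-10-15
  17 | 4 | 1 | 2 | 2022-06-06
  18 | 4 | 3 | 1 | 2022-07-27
SELECT product_id, COUNT(*) AS order_count FROM orders GROUP BY product_id

Execution result:
product_id | order_count
1 | 5
2 | 3
3 | 5
4 | 2
5 | 3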